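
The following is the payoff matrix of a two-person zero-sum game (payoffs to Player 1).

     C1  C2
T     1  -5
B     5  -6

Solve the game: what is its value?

-5

Row minima: T → -5, B → -6; maximin = -5.
Column maxima: C1 → 5, C2 → -5; minimax = -5.
Since maximin = minimax = -5, there is a saddle point and the value is -5.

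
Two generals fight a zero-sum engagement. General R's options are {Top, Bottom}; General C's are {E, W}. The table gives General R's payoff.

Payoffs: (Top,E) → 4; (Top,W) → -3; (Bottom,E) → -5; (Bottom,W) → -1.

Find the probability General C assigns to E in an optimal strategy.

2/11

Row minima: Top → -3, Bottom → -5; maximin = -3.
Column maxima: E → 4, W → -1; minimax = -1.
-3 ≠ -1, so there is no saddle point; optimal play is mixed.
Let General R play Top with probability p. Expected payoff against E: 4p + (-5)(1−p) = 9p − 5; against W: (-3)p + (-1)(1−p) = −2p − 1.
Setting these equal: 9p − 5 = −2p − 1 ⇒ 11p = 4 ⇒ p = 4/11, and the value is (9)·(4/11) − 5 = -19/11.
For General C: with q = P(E), equating Top's and Bottom's payoffs gives 7q − 3 = −4q − 1 ⇒ q = 2/11.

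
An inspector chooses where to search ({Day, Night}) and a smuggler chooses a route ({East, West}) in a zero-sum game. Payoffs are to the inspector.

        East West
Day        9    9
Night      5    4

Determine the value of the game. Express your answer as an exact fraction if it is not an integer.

9

Row minima: Day → 9, Night → 4; maximin = 9.
Column maxima: East → 9, West → 9; minimax = 9.
Since maximin = minimax = 9, there is a saddle point and the value is 9.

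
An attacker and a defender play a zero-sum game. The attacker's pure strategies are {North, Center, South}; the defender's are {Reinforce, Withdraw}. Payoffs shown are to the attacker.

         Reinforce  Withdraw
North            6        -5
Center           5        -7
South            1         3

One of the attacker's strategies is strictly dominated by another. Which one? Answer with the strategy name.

North gives a strictly higher payoff than Center against every column: 6 > 5, -5 > -7.
So Center is strictly dominated and the attacker never plays it.

Center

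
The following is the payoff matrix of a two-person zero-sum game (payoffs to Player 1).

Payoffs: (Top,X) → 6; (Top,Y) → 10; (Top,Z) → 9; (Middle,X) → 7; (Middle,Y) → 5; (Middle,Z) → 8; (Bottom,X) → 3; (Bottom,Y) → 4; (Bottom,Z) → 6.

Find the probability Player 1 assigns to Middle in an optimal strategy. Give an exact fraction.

Row minima: Top → 6, Middle → 5, Bottom → 3; maximin = 6.
Column maxima: X → 7, Y → 10, Z → 9; minimax = 7.
6 ≠ 7, so there is no saddle point; optimal play is mixed.
Bottom is strictly dominated by Top, so Player 1 never plays it.
Z is strictly dominated by X (it gives Player 1 strictly more in every row), so Player 2 never plays it.
On the remaining 2×2 (Top, Middle vs X, Y):
Let Player 1 play Top with probability p. Expected payoff against X: 6p + 7(1−p) = −p + 7; against Y: 10p + 5(1−p) = 5p + 5.
Setting these equal: −p + 7 = 5p + 5 ⇒ −6p = -2 ⇒ p = 1/3, and the value is (-1)·(1/3) + 7 = 20/3.
For Player 2: with q = P(X), equating Top's and Middle's payoffs gives −4q + 10 = 2q + 5 ⇒ q = 5/6.

2/3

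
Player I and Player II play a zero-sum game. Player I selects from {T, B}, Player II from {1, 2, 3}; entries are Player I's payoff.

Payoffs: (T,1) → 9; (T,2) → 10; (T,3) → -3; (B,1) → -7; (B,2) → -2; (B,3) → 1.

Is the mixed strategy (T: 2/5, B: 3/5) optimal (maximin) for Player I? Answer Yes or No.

Yes

Against 1 this mix gives (2/5)·9 + (3/5)·(-7) = -3/5.
Against 2 this mix gives (2/5)·10 + (3/5)·(-2) = 14/5.
Against 3 this mix gives (2/5)·(-3) + (3/5)·1 = -3/5.
All of Player II's active replies (1, 3) yield -3/5, and no column does worse for Player I. The mix makes Player II indifferent and guarantees -3/5, so it is optimal.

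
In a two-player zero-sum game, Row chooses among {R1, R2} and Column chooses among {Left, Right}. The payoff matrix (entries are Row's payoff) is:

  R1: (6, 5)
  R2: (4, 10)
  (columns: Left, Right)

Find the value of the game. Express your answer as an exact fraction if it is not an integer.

Row minima: R1 → 5, R2 → 4; maximin = 5.
Column maxima: Left → 6, Right → 10; minimax = 6.
5 ≠ 6, so there is no saddle point; optimal play is mixed.
Let Row play R1 with probability p. Expected payoff against Left: 6p + 4(1−p) = 2p + 4; against Right: 5p + 10(1−p) = −5p + 10.
Setting these equal: 2p + 4 = −5p + 10 ⇒ 7p = 6 ⇒ p = 6/7, and the value is (2)·(6/7) + 4 = 40/7.
For Column: with q = P(Left), equating R1's and R2's payoffs gives q + 5 = −6q + 10 ⇒ q = 5/7.

40/7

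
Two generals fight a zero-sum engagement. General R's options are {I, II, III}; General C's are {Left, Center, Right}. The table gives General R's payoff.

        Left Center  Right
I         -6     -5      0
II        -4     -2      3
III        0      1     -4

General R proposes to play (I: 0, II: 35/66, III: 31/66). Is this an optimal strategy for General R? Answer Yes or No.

No

Against Left this mix gives (35/66)·(-4) + (31/66)·0 = -70/33.
Against Center this mix gives (35/66)·(-2) + (31/66)·1 = -13/22.
Against Right this mix gives (35/66)·3 + (31/66)·(-4) = -19/66.
General C will play Left, holding General R to -70/33. Shifting weight toward the row that does better against Left would raise this floor (the equalizing mix achieves -16/11 against both Left and Right), so the proposed strategy is not optimal.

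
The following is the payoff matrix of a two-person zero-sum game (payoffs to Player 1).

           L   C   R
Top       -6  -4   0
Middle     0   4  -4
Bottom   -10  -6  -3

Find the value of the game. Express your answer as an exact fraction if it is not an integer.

-12/5

Row minima: Top → -6, Middle → -4, Bottom → -10; maximin = -4.
Column maxima: L → 0, C → 4, R → 0; minimax = 0.
-4 ≠ 0, so there is no saddle point; optimal play is mixed.
Bottom is strictly dominated by Top, so Player 1 never plays it.
C is strictly dominated by L (it gives Player 1 strictly more in every row), so Player 2 never plays it.
On the remaining 2×2 (Top, Middle vs L, R):
Let Player 1 play Top with probability p. Expected payoff against L: (-6)p + 0(1−p) = −6p; against R: 0p + (-4)(1−p) = 4p − 4.
Setting these equal: −6p = 4p − 4 ⇒ −10p = -4 ⇒ p = 2/5, and the value is (-6)·(2/5) = -12/5.
For Player 2: with q = P(L), equating Top's and Middle's payoffs gives −6q = 4q − 4 ⇒ q = 2/5.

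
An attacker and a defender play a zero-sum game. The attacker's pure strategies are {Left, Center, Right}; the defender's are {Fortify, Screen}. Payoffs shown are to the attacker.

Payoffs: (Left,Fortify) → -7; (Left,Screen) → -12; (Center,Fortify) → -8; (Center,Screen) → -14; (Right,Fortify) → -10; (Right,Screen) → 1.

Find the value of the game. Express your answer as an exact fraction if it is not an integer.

Row minima: Left → -12, Center → -14, Right → -10; maximin = -10.
Column maxima: Fortify → -7, Screen → 1; minimax = -7.
-10 ≠ -7, so there is no saddle point; optimal play is mixed.
Center is strictly dominated by Left, so the attacker never plays it.
On the remaining 2×2 (Left, Right vs Fortify, Screen):
Let the attacker play Left with probability p. Expected payoff against Fortify: (-7)p + (-10)(1−p) = 3p − 10; against Screen: (-12)p + 1(1−p) = −13p + 1.
Setting these equal: 3p − 10 = −13p + 1 ⇒ 16p = 11 ⇒ p = 11/16, and the value is (3)·(11/16) − 10 = -127/16.
For the defender: with q = P(Fortify), equating Left's and Right's payoffs gives 5q − 12 = −11q + 1 ⇒ q = 13/16.

-127/16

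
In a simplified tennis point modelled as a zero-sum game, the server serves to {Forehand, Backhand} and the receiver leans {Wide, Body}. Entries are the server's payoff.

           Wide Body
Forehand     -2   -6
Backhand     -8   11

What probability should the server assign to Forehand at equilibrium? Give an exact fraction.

Row minima: Forehand → -6, Backhand → -8; maximin = -6.
Column maxima: Wide → -2, Body → 11; minimax = -2.
-6 ≠ -2, so there is no saddle point; optimal play is mixed.
Let the server play Forehand with probability p. Expected payoff against Wide: (-2)p + (-8)(1−p) = 6p − 8; against Body: (-6)p + 11(1−p) = −17p + 11.
Setting these equal: 6p − 8 = −17p + 11 ⇒ 23p = 19 ⇒ p = 19/23, and the value is (6)·(19/23) − 8 = -70/23.
For the receiver: with q = P(Wide), equating Forehand's and Backhand's payoffs gives 4q − 6 = −19q + 11 ⇒ q = 17/23.

19/23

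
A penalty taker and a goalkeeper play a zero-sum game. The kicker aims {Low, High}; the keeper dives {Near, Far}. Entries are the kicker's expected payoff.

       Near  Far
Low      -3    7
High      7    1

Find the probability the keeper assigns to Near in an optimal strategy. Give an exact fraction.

3/8

Row minima: Low → -3, High → 1; maximin = 1.
Column maxima: Near → 7, Far → 7; minimax = 7.
1 ≠ 7, so there is no saddle point; optimal play is mixed.
Let the kicker play Low with probability p. Expected payoff against Near: (-3)p + 7(1−p) = −10p + 7; against Far: 7p + 1(1−p) = 6p + 1.
Setting these equal: −10p + 7 = 6p + 1 ⇒ −16p = -6 ⇒ p = 3/8, and the value is (-10)·(3/8) + 7 = 13/4.
For the keeper: with q = P(Near), equating Low's and High's payoffs gives −10q + 7 = 6q + 1 ⇒ q = 3/8.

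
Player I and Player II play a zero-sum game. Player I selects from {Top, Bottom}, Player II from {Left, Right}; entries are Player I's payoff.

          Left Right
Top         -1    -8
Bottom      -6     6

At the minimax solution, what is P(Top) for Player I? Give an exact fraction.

12/19

Row minima: Top → -8, Bottom → -6; maximin = -6.
Column maxima: Left → -1, Right → 6; minimax = -1.
-6 ≠ -1, so there is no saddle point; optimal play is mixed.
Let Player I play Top with probability p. Expected payoff against Left: (-1)p + (-6)(1−p) = 5p − 6; against Right: (-8)p + 6(1−p) = −14p + 6.
Setting these equal: 5p − 6 = −14p + 6 ⇒ 19p = 12 ⇒ p = 12/19, and the value is (5)·(12/19) − 6 = -54/19.
For Player II: with q = P(Left), equating Top's and Bottom's payoffs gives 7q − 8 = −12q + 6 ⇒ q = 14/19.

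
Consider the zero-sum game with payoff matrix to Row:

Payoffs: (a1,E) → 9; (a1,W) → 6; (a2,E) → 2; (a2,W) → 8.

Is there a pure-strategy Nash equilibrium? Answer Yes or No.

Row minima: a1 → 6, a2 → 2; maximin = 6.
Column maxima: E → 9, W → 8; minimax = 8.
6 ≠ 8, so no pure-strategy equilibrium exists.

No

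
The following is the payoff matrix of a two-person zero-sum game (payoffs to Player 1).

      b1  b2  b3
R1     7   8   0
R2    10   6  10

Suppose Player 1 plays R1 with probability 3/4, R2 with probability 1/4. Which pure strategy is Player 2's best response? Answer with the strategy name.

b3

If Player 2 plays b1, Player 1's expected payoff is (3/4)·7 + (1/4)·10 = 31/4.
If Player 2 plays b2, Player 1's expected payoff is (3/4)·8 + (1/4)·6 = 15/2.
If Player 2 plays b3, Player 1's expected payoff is (3/4)·0 + (1/4)·10 = 5/2.
Player 2 minimizes Player 1's payoff; the smallest is 5/2, so the best response is b3.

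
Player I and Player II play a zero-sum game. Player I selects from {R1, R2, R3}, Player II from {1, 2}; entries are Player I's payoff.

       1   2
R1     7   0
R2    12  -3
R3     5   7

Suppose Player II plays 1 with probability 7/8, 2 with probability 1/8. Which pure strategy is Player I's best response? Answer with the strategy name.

R2

Expected payoff of R1: (7/8)·7 + (1/8)·0 = 49/8.
Expected payoff of R2: (7/8)·12 + (1/8)·(-3) = 81/8.
Expected payoff of R3: (7/8)·5 + (1/8)·7 = 21/4.
The largest is 81/8, so Player I's best response is R2.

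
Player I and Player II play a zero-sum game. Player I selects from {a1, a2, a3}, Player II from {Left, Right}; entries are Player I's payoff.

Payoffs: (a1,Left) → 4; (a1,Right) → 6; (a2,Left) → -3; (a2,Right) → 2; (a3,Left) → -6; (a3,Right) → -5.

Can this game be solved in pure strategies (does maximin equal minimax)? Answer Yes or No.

Yes

Row minima: a1 → 4, a2 → -3, a3 → -6; maximin = 4.
Column maxima: Left → 4, Right → 6; minimax = 4.
maximin = minimax = 4, so a saddle point exists.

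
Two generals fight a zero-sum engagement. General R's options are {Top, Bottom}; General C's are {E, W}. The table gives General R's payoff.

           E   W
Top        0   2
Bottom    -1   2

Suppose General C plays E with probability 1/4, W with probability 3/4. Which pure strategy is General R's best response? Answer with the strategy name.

Top

Expected payoff of Top: (1/4)·0 + (3/4)·2 = 3/2.
Expected payoff of Bottom: (1/4)·(-1) + (3/4)·2 = 5/4.
The largest is 3/2, so General R's best response is Top.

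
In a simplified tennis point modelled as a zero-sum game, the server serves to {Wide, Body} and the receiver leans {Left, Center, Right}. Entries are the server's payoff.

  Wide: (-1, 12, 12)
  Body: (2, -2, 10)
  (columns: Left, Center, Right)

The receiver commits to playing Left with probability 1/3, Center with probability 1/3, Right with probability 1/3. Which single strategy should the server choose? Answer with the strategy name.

Wide

Expected payoff of Wide: (1/3)·(-1) + (1/3)·12 + (1/3)·12 = 23/3.
Expected payoff of Body: (1/3)·2 + (1/3)·(-2) + (1/3)·10 = 10/3.
The largest is 23/3, so the server's best response is Wide.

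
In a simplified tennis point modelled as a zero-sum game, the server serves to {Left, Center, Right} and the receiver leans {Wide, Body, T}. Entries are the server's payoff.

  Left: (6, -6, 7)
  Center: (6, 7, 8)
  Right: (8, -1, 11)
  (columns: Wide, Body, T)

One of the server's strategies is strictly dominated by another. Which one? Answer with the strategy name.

Left

Right gives a strictly higher payoff than Left against every column: 8 > 6, -1 > -6, 11 > 7.
So Left is strictly dominated and the server never plays it.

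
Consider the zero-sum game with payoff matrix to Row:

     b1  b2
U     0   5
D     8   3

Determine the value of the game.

Row minima: U → 0, D → 3; maximin = 3.
Column maxima: b1 → 8, b2 → 5; minimax = 5.
3 ≠ 5, so there is no saddle point; optimal play is mixed.
Let Row play U with probability p. Expected payoff against b1: 0p + 8(1−p) = −8p + 8; against b2: 5p + 3(1−p) = 2p + 3.
Setting these equal: −8p + 8 = 2p + 3 ⇒ −10p = -5 ⇒ p = 1/2, and the value is (-8)·(1/2) + 8 = 4.
For Column: with q = P(b1), equating U's and D's payoffs gives −5q + 5 = 5q + 3 ⇒ q = 1/5.

4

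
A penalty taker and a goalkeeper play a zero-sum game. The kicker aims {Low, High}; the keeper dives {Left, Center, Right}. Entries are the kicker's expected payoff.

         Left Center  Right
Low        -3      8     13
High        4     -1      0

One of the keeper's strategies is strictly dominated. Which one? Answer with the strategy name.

Center holds the kicker's payoff strictly below Right in every row: 8 < 13, -1 < 0.
So Right is strictly dominated for the keeper.

Right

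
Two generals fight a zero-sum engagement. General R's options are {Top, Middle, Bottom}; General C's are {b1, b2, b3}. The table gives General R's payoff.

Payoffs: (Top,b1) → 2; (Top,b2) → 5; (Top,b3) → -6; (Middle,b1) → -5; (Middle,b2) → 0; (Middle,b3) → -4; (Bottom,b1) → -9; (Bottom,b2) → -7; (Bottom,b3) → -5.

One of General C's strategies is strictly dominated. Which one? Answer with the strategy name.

b2

b1 holds General R's payoff strictly below b2 in every row: 2 < 5, -5 < 0, -9 < -7.
So b2 is strictly dominated for General C.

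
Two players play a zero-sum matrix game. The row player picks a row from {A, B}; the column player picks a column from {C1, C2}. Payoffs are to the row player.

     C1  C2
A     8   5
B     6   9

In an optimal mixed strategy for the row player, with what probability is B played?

Row minima: A → 5, B → 6; maximin = 6.
Column maxima: C1 → 8, C2 → 9; minimax = 8.
6 ≠ 8, so there is no saddle point; optimal play is mixed.
Let the row player play A with probability p. Expected payoff against C1: 8p + 6(1−p) = 2p + 6; against C2: 5p + 9(1−p) = −4p + 9.
Setting these equal: 2p + 6 = −4p + 9 ⇒ 6p = 3 ⇒ p = 1/2, and the value is (2)·(1/2) + 6 = 7.
For the column player: with q = P(C1), equating A's and B's payoffs gives 3q + 5 = −3q + 9 ⇒ q = 2/3.

1/2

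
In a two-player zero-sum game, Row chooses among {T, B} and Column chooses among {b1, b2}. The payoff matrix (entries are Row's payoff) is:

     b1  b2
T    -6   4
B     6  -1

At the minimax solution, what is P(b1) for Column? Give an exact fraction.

5/17

Row minima: T → -6, B → -1; maximin = -1.
Column maxima: b1 → 6, b2 → 4; minimax = 4.
-1 ≠ 4, so there is no saddle point; optimal play is mixed.
Let Row play T with probability p. Expected payoff against b1: (-6)p + 6(1−p) = −12p + 6; against b2: 4p + (-1)(1−p) = 5p − 1.
Setting these equal: −12p + 6 = 5p − 1 ⇒ −17p = -7 ⇒ p = 7/17, and the value is (-12)·(7/17) + 6 = 18/17.
For Column: with q = P(b1), equating T's and B's payoffs gives −10q + 4 = 7q − 1 ⇒ q = 5/17.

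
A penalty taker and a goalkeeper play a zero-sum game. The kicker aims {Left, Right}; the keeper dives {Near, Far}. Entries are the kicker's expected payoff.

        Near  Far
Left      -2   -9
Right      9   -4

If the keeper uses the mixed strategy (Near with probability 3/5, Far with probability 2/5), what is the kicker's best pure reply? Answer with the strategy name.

Right

Expected payoff of Left: (3/5)·(-2) + (2/5)·(-9) = -24/5.
Expected payoff of Right: (3/5)·9 + (2/5)·(-4) = 19/5.
The largest is 19/5, so the kicker's best response is Right.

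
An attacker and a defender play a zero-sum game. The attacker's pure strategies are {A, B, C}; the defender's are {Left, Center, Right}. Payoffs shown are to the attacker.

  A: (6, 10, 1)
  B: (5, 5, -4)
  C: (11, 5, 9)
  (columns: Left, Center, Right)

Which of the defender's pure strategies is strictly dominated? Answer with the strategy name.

Left

Right holds the attacker's payoff strictly below Left in every row: 1 < 6, -4 < 5, 9 < 11.
So Left is strictly dominated for the defender.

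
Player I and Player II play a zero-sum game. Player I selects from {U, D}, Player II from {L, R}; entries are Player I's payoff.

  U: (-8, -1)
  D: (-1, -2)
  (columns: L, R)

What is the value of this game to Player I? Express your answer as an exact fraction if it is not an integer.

Row minima: U → -8, D → -2; maximin = -2.
Column maxima: L → -1, R → -1; minimax = -1.
-2 ≠ -1, so there is no saddle point; optimal play is mixed.
Let Player I play U with probability p. Expected payoff against L: (-8)p + (-1)(1−p) = −7p − 1; against R: (-1)p + (-2)(1−p) = p − 2.
Setting these equal: −7p − 1 = p − 2 ⇒ −8p = -1 ⇒ p = 1/8, and the value is (-7)·(1/8) − 1 = -15/8.
For Player II: with q = P(L), equating U's and D's payoffs gives −7q − 1 = q − 2 ⇒ q = 1/8.

-15/8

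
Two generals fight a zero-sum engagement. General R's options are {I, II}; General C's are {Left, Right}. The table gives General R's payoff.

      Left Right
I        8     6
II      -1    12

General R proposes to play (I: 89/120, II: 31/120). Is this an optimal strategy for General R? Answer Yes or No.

No

Against Left this mix gives (89/120)·8 + (31/120)·(-1) = 227/40.
Against Right this mix gives (89/120)·6 + (31/120)·12 = 151/20.
General C will play Left, holding General R to 227/40. Shifting weight toward the row that does better against Left would raise this floor (the equalizing mix achieves 34/5 against both Left and Right), so the proposed strategy is not optimal.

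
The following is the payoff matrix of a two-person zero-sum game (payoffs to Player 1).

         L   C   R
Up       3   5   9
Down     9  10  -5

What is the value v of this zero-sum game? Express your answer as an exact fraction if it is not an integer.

Row minima: Up → 3, Down → -5; maximin = 3.
Column maxima: L → 9, C → 10, R → 9; minimax = 9.
3 ≠ 9, so there is no saddle point; optimal play is mixed.
C is strictly dominated by L (it gives Player 1 strictly more in every row), so Player 2 never plays it.
On the remaining 2×2 (Up, Down vs L, R):
Let Player 1 play Up with probability p. Expected payoff against L: 3p + 9(1−p) = −6p + 9; against R: 9p + (-5)(1−p) = 14p − 5.
Setting these equal: −6p + 9 = 14p − 5 ⇒ −20p = -14 ⇒ p = 7/10, and the value is (-6)·(7/10) + 9 = 24/5.
For Player 2: with q = P(L), equating Up's and Down's payoffs gives −6q + 9 = 14q − 5 ⇒ q = 7/10.

24/5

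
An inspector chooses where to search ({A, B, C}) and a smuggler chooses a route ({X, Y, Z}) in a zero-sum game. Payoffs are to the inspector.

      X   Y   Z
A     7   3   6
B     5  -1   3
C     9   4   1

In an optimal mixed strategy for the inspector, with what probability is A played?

Row minima: A → 3, B → -1, C → 1; maximin = 3.
Column maxima: X → 9, Y → 4, Z → 6; minimax = 4.
3 ≠ 4, so there is no saddle point; optimal play is mixed.
B is strictly dominated by A, so the inspector never plays it.
X is strictly dominated by Y (it gives the inspector strictly more in every row), so the smuggler never plays it.
On the remaining 2×2 (A, C vs Y, Z):
Let the inspector play A with probability p. Expected payoff against Y: 3p + 4(1−p) = −p + 4; against Z: 6p + 1(1−p) = 5p + 1.
Setting these equal: −p + 4 = 5p + 1 ⇒ −6p = -3 ⇒ p = 1/2, and the value is (-1)·(1/2) + 4 = 7/2.
For the smuggler: with q = P(Y), equating A's and C's payoffs gives −3q + 6 = 3q + 1 ⇒ q = 5/6.

1/2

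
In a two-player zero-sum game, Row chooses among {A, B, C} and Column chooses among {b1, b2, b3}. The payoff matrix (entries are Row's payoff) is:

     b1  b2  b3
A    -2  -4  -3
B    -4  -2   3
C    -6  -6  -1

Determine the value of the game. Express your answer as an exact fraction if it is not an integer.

-3

Row minima: A → -4, B → -4, C → -6; maximin = -4.
Column maxima: b1 → -2, b2 → -2, b3 → 3; minimax = -2.
-4 ≠ -2, so there is no saddle point; optimal play is mixed.
C is strictly dominated by B, so Row never plays it.
b3 is strictly dominated by b2 (it gives Row strictly more in every row), so Column never plays it.
On the remaining 2×2 (A, B vs b1, b2):
Let Row play A with probability p. Expected payoff against b1: (-2)p + (-4)(1−p) = 2p − 4; against b2: (-4)p + (-2)(1−p) = −2p − 2.
Setting these equal: 2p − 4 = −2p − 2 ⇒ 4p = 2 ⇒ p = 1/2, and the value is (2)·(1/2) − 4 = -3.
For Column: with q = P(b1), equating A's and B's payoffs gives 2q − 4 = −2q − 2 ⇒ q = 1/2.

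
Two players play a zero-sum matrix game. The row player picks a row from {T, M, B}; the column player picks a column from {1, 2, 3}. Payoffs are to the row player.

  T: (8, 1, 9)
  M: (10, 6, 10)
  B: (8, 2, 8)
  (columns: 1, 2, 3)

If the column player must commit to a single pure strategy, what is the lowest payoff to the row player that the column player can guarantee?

Column maxima: 1 → 10, 2 → 6, 3 → 10.
The smallest of these is 6.

6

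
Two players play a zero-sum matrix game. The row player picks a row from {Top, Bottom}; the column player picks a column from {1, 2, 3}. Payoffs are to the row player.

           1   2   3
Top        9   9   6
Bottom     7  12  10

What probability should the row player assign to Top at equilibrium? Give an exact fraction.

1/2

Row minima: Top → 6, Bottom → 7; maximin = 7.
Column maxima: 1 → 9, 2 → 12, 3 → 10; minimax = 9.
7 ≠ 9, so there is no saddle point; optimal play is mixed.
2 is strictly dominated by 3 (it gives the row player strictly more in every row), so the column player never plays it.
On the remaining 2×2 (Top, Bottom vs 1, 3):
Let the row player play Top with probability p. Expected payoff against 1: 9p + 7(1−p) = 2p + 7; against 3: 6p + 10(1−p) = −4p + 10.
Setting these equal: 2p + 7 = −4p + 10 ⇒ 6p = 3 ⇒ p = 1/2, and the value is (2)·(1/2) + 7 = 8.
For the column player: with q = P(1), equating Top's and Bottom's payoffs gives 3q + 6 = −3q + 10 ⇒ q = 2/3.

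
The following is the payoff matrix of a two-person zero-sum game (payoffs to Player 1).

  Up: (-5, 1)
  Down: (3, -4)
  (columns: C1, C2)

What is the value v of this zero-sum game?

-17/13

Row minima: Up → -5, Down → -4; maximin = -4.
Column maxima: C1 → 3, C2 → 1; minimax = 1.
-4 ≠ 1, so there is no saddle point; optimal play is mixed.
Let Player 1 play Up with probability p. Expected payoff against C1: (-5)p + 3(1−p) = −8p + 3; against C2: 1p + (-4)(1−p) = 5p − 4.
Setting these equal: −8p + 3 = 5p − 4 ⇒ −13p = -7 ⇒ p = 7/13, and the value is (-8)·(7/13) + 3 = -17/13.
For Player 2: with q = P(C1), equating Up's and Down's payoffs gives −6q + 1 = 7q − 4 ⇒ q = 5/13.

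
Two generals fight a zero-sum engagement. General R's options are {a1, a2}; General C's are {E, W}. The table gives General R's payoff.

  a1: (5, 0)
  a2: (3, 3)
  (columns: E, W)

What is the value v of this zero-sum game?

3

Row minima: a1 → 0, a2 → 3; maximin = 3.
Column maxima: E → 5, W → 3; minimax = 3.
Since maximin = minimax = 3, there is a saddle point and the value is 3.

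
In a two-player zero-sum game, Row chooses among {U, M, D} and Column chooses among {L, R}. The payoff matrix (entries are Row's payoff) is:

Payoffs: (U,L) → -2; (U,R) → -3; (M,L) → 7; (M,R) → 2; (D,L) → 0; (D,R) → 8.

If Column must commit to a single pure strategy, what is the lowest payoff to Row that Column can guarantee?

Column maxima: L → 7, R → 8.
The smallest of these is 7.

7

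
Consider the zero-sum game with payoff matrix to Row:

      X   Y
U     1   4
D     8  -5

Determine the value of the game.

Row minima: U → 1, D → -5; maximin = 1.
Column maxima: X → 8, Y → 4; minimax = 4.
1 ≠ 4, so there is no saddle point; optimal play is mixed.
Let Row play U with probability p. Expected payoff against X: 1p + 8(1−p) = −7p + 8; against Y: 4p + (-5)(1−p) = 9p − 5.
Setting these equal: −7p + 8 = 9p − 5 ⇒ −16p = -13 ⇒ p = 13/16, and the value is (-7)·(13/16) + 8 = 37/16.
For Column: with q = P(X), equating U's and D's payoffs gives −3q + 4 = 13q − 5 ⇒ q = 9/16.

37/16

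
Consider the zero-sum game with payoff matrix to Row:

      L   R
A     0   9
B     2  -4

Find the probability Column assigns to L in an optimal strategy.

13/15

Row minima: A → 0, B → -4; maximin = 0.
Column maxima: L → 2, R → 9; minimax = 2.
0 ≠ 2, so there is no saddle point; optimal play is mixed.
Let Row play A with probability p. Expected payoff against L: 0p + 2(1−p) = −2p + 2; against R: 9p + (-4)(1−p) = 13p − 4.
Setting these equal: −2p + 2 = 13p − 4 ⇒ −15p = -6 ⇒ p = 2/5, and the value is (-2)·(2/5) + 2 = 6/5.
For Column: with q = P(L), equating A's and B's payoffs gives −9q + 9 = 6q − 4 ⇒ q = 13/15.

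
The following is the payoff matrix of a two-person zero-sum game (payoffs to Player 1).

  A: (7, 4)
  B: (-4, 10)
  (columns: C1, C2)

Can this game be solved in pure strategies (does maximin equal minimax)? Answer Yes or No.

Row minima: A → 4, B → -4; maximin = 4.
Column maxima: C1 → 7, C2 → 10; minimax = 7.
4 ≠ 7, so no pure-strategy equilibrium exists.

No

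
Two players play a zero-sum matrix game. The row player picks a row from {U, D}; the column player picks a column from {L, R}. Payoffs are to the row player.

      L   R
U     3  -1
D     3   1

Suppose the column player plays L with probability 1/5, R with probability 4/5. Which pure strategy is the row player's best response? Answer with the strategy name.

Expected payoff of U: (1/5)·3 + (4/5)·(-1) = -1/5.
Expected payoff of D: (1/5)·3 + (4/5)·1 = 7/5.
The largest is 7/5, so the row player's best response is D.

D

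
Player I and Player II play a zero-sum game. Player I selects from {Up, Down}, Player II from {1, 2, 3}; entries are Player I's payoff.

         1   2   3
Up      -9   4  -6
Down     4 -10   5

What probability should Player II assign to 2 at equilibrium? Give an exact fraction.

13/27

Row minima: Up → -9, Down → -10; maximin = -9.
Column maxima: 1 → 4, 2 → 4, 3 → 5; minimax = 4.
-9 ≠ 4, so there is no saddle point; optimal play is mixed.
3 is strictly dominated by 1 (it gives Player I strictly more in every row), so Player II never plays it.
On the remaining 2×2 (Up, Down vs 1, 2):
Let Player I play Up with probability p. Expected payoff against 1: (-9)p + 4(1−p) = −13p + 4; against 2: 4p + (-10)(1−p) = 14p − 10.
Setting these equal: −13p + 4 = 14p − 10 ⇒ −27p = -14 ⇒ p = 14/27, and the value is (-13)·(14/27) + 4 = -74/27.
For Player II: with q = P(1), equating Up's and Down's payoffs gives −13q + 4 = 14q − 10 ⇒ q = 14/27.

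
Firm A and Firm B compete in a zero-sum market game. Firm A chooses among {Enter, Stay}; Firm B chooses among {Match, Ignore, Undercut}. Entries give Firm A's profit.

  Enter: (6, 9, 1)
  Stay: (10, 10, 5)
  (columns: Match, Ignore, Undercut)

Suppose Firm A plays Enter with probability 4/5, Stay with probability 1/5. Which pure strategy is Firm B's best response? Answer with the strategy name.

If Firm B plays Match, Firm A's expected payoff is (4/5)·6 + (1/5)·10 = 34/5.
If Firm B plays Ignore, Firm A's expected payoff is (4/5)·9 + (1/5)·10 = 46/5.
If Firm B plays Undercut, Firm A's expected payoff is (4/5)·1 + (1/5)·5 = 9/5.
Firm B minimizes Firm A's payoff; the smallest is 9/5, so the best response is Undercut.

Undercut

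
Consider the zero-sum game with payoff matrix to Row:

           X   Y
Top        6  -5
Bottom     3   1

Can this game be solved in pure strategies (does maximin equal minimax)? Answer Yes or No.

Yes

Row minima: Top → -5, Bottom → 1; maximin = 1.
Column maxima: X → 6, Y → 1; minimax = 1.
maximin = minimax = 1, so a saddle point exists.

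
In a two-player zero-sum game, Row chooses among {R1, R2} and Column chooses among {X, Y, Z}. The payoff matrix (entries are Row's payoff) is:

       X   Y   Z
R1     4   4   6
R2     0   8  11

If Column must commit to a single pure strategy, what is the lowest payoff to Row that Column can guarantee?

Column maxima: X → 4, Y → 8, Z → 11.
The smallest of these is 4.

4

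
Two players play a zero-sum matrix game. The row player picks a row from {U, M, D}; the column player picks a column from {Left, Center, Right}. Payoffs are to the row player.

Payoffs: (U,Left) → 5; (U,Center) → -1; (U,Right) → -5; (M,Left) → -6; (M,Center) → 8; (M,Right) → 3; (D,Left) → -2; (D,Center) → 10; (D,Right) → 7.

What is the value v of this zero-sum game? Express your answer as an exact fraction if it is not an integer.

Row minima: U → -5, M → -6, D → -2; maximin = -2.
Column maxima: Left → 5, Center → 10, Right → 7; minimax = 5.
-2 ≠ 5, so there is no saddle point; optimal play is mixed.
M is strictly dominated by D, so the row player never plays it.
Center is strictly dominated by Right (it gives the row player strictly more in every row), so the column player never plays it.
On the remaining 2×2 (U, D vs Left, Right):
Let the row player play U with probability p. Expected payoff against Left: 5p + (-2)(1−p) = 7p − 2; against Right: (-5)p + 7(1−p) = −12p + 7.
Setting these equal: 7p − 2 = −12p + 7 ⇒ 19p = 9 ⇒ p = 9/19, and the value is (7)·(9/19) − 2 = 25/19.
For the column player: with q = P(Left), equating U's and D's payoffs gives 10q − 5 = −9q + 7 ⇒ q = 12/19.

25/19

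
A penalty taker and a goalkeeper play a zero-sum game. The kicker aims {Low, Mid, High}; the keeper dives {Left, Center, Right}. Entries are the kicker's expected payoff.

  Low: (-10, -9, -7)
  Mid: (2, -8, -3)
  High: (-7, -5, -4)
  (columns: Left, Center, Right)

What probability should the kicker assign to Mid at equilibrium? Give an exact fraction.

1/6

Row minima: Low → -10, Mid → -8, High → -7; maximin = -7.
Column maxima: Left → 2, Center → -5, Right → -3; minimax = -5.
-7 ≠ -5, so there is no saddle point; optimal play is mixed.
Low is strictly dominated by Mid, so the kicker never plays it.
Right is strictly dominated by Center (it gives the kicker strictly more in every row), so the keeper never plays it.
On the remaining 2×2 (Mid, High vs Left, Center):
Let the kicker play Mid with probability p. Expected payoff against Left: 2p + (-7)(1−p) = 9p − 7; against Center: (-8)p + (-5)(1−p) = −3p − 5.
Setting these equal: 9p − 7 = −3p − 5 ⇒ 12p = 2 ⇒ p = 1/6, and the value is (9)·(1/6) − 7 = -11/2.
For the keeper: with q = P(Left), equating Mid's and High's payoffs gives 10q − 8 = −2q − 5 ⇒ q = 1/4.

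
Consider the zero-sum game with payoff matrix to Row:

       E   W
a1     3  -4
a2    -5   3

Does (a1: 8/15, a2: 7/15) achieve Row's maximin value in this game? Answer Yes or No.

Against E this mix gives (8/15)·3 + (7/15)·(-5) = -11/15.
Against W this mix gives (8/15)·(-4) + (7/15)·3 = -11/15.
All of Column's active replies (E, W) yield -11/15, and no column does worse for Row. The mix makes Column indifferent and guarantees -11/15, so it is optimal.

Yes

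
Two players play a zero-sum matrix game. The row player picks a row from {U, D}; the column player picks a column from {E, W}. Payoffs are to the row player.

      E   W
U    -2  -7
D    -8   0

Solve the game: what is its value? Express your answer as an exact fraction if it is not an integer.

-56/13

Row minima: U → -7, D → -8; maximin = -7.
Column maxima: E → -2, W → 0; minimax = -2.
-7 ≠ -2, so there is no saddle point; optimal play is mixed.
Let the row player play U with probability p. Expected payoff against E: (-2)p + (-8)(1−p) = 6p − 8; against W: (-7)p + 0(1−p) = −7p.
Setting these equal: 6p − 8 = −7p ⇒ 13p = 8 ⇒ p = 8/13, and the value is (6)·(8/13) − 8 = -56/13.
For the column player: with q = P(E), equating U's and D's payoffs gives 5q − 7 = −8q ⇒ q = 7/13.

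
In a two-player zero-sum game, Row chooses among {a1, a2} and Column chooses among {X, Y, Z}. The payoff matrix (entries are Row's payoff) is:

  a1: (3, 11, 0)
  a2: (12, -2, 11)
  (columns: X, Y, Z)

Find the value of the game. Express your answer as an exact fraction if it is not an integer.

Row minima: a1 → 0, a2 → -2; maximin = 0.
Column maxima: X → 12, Y → 11, Z → 11; minimax = 11.
0 ≠ 11, so there is no saddle point; optimal play is mixed.
X is strictly dominated by Z (it gives Row strictly more in every row), so Column never plays it.
On the remaining 2×2 (a1, a2 vs Y, Z):
Let Row play a1 with probability p. Expected payoff against Y: 11p + (-2)(1−p) = 13p − 2; against Z: 0p + 11(1−p) = −11p + 11.
Setting these equal: 13p − 2 = −11p + 11 ⇒ 24p = 13 ⇒ p = 13/24, and the value is (13)·(13/24) − 2 = 121/24.
For Column: with q = P(Y), equating a1's and a2's payoffs gives 11q = −13q + 11 ⇒ q = 11/24.

121/24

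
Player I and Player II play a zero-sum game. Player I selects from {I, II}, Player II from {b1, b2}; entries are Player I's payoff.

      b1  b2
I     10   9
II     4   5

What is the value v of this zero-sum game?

9

Row minima: I → 9, II → 4; maximin = 9.
Column maxima: b1 → 10, b2 → 9; minimax = 9.
Since maximin = minimax = 9, there is a saddle point and the value is 9.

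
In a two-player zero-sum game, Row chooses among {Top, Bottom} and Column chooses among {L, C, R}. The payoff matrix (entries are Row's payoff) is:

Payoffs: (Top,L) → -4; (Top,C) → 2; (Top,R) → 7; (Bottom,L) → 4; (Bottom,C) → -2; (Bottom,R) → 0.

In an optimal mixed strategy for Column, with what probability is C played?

2/3

Row minima: Top → -4, Bottom → -2; maximin = -2.
Column maxima: L → 4, C → 2, R → 7; minimax = 2.
-2 ≠ 2, so there is no saddle point; optimal play is mixed.
R is strictly dominated by C (it gives Row strictly more in every row), so Column never plays it.
On the remaining 2×2 (Top, Bottom vs L, C):
Let Row play Top with probability p. Expected payoff against L: (-4)p + 4(1−p) = −8p + 4; against C: 2p + (-2)(1−p) = 4p − 2.
Setting these equal: −8p + 4 = 4p − 2 ⇒ −12p = -6 ⇒ p = 1/2, and the value is (-8)·(1/2) + 4 = 0.
For Column: with q = P(L), equating Top's and Bottom's payoffs gives −6q + 2 = 6q − 2 ⇒ q = 1/3.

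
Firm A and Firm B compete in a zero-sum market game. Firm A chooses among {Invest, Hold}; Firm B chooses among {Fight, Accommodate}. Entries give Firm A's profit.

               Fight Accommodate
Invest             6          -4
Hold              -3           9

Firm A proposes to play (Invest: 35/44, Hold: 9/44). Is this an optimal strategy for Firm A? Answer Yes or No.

Against Fight this mix gives (35/44)·6 + (9/44)·(-3) = 183/44.
Against Accommodate this mix gives (35/44)·(-4) + (9/44)·9 = -59/44.
Firm B will play Accommodate, holding Firm A to -59/44. Shifting weight toward the row that does better against Accommodate would raise this floor (the equalizing mix achieves 21/11 against both Accommodate and Fight), so the proposed strategy is not optimal.

No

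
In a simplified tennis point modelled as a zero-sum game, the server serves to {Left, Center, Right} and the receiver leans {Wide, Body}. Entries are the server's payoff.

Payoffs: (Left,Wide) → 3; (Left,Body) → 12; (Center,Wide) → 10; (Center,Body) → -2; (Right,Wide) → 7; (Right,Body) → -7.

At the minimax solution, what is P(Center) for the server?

3/7

Row minima: Left → 3, Center → -2, Right → -7; maximin = 3.
Column maxima: Wide → 10, Body → 12; minimax = 10.
3 ≠ 10, so there is no saddle point; optimal play is mixed.
Right is strictly dominated by Center, so the server never plays it.
On the remaining 2×2 (Left, Center vs Wide, Body):
Let the server play Left with probability p. Expected payoff against Wide: 3p + 10(1−p) = −7p + 10; against Body: 12p + (-2)(1−p) = 14p − 2.
Setting these equal: −7p + 10 = 14p − 2 ⇒ −21p = -12 ⇒ p = 4/7, and the value is (-7)·(4/7) + 10 = 6.
For the receiver: with q = P(Wide), equating Left's and Center's payoffs gives −9q + 12 = 12q − 2 ⇒ q = 2/3.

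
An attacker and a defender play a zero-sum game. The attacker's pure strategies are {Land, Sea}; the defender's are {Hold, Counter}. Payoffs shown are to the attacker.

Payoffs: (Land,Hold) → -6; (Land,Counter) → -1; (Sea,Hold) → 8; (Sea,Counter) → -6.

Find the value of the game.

Row minima: Land → -6, Sea → -6; maximin = -6.
Column maxima: Hold → 8, Counter → -1; minimax = -1.
-6 ≠ -1, so there is no saddle point; optimal play is mixed.
Let the attacker play Land with probability p. Expected payoff against Hold: (-6)p + 8(1−p) = −14p + 8; against Counter: (-1)p + (-6)(1−p) = 5p − 6.
Setting these equal: −14p + 8 = 5p − 6 ⇒ −19p = -14 ⇒ p = 14/19, and the value is (-14)·(14/19) + 8 = -44/19.
For the defender: with q = P(Hold), equating Land's and Sea's payoffs gives −5q − 1 = 14q − 6 ⇒ q = 5/19.

-44/19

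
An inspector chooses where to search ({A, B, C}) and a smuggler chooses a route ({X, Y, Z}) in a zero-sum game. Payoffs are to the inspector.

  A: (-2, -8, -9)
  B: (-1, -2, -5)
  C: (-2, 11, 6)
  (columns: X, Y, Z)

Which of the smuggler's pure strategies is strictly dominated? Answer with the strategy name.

Z holds the inspector's payoff strictly below Y in every row: -9 < -8, -5 < -2, 6 < 11.
So Y is strictly dominated for the smuggler.

Y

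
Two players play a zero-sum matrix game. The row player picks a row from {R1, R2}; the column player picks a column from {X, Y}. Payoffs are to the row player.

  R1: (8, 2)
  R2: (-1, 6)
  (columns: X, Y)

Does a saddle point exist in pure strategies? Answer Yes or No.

No

Row minima: R1 → 2, R2 → -1; maximin = 2.
Column maxima: X → 8, Y → 6; minimax = 6.
2 ≠ 6, so no pure-strategy equilibrium exists.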